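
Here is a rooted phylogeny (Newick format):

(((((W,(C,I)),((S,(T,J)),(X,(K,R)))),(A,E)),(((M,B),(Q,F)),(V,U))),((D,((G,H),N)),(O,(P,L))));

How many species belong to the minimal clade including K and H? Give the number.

The MRCA of K and H is the root, so the clade is the entire tree.
That clade contains 24 terminal taxa: A, B, C, D, E, F, G, H, I, J, K, L, M, N, O, P, Q, R, S, T, U, V, W, X.

24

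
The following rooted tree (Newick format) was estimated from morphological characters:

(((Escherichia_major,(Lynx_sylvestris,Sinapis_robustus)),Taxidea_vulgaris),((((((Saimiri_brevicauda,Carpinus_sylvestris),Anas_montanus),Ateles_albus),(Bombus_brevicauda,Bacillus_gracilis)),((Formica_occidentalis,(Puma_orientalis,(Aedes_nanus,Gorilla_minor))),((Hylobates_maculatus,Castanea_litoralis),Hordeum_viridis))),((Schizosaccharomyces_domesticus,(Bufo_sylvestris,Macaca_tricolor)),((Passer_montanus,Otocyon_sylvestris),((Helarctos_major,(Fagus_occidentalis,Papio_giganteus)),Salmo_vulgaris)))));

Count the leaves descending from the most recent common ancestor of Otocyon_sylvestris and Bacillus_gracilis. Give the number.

22

The MRCA of Otocyon_sylvestris and Bacillus_gracilis is the node subtending ((((((Saimiri_brevicauda,Carpinus_sylvestris),Anas_montanus),Ateles_albus),(Bombus_brevicauda,Bacillus_gracilis)),((Formica_occidentalis,(Puma_orientalis,(Aedes_nanus,Gorilla_minor))),((Hylobates_maculatus,Castanea_litoralis),Hordeum_viridis))),((Schizosaccharomyces_domesticus,(Bufo_sylvestris,Macaca_tricolor)),((Passer_montanus,Otocyon_sylvestris),((Helarctos_major,(Fagus_occidentalis,Papio_giganteus)),Salmo_vulgaris)))).
That clade contains 22 terminal taxa: Aedes_nanus, Anas_montanus, Ateles_albus, Bacillus_gracilis, Bombus_brevicauda, Bufo_sylvestris, Carpinus_sylvestris, Castanea_litoralis, Fagus_occidentalis, Formica_occidentalis, Gorilla_minor, Helarctos_major, Hordeum_viridis, Hylobates_maculatus, Macaca_tricolor, Otocyon_sylvestris, Papio_giganteus, Passer_montanus, Puma_orientalis, Saimiri_brevicauda, Salmo_vulgaris, Schizosaccharomyces_domesticus.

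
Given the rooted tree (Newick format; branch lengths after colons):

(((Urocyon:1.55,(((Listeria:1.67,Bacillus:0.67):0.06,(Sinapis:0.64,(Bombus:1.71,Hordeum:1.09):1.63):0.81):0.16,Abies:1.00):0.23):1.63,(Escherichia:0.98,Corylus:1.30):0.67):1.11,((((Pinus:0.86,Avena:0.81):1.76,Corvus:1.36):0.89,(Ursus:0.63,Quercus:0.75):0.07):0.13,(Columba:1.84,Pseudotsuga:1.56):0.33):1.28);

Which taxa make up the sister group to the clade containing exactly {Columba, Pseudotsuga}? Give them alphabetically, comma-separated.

The clade containing exactly {Columba, Pseudotsuga} attaches to the tree at the node subtending ((((Pinus,Avena),Corvus),(Ursus,Quercus)),(Columba,Pseudotsuga)).
The other lineage descending from that same node — the sister group — is (((Pinus,Avena),Corvus),(Ursus,Quercus)); its 5 tips in alphabetical order are the answer.

Avena, Corvus, Pinus, Quercus, Ursus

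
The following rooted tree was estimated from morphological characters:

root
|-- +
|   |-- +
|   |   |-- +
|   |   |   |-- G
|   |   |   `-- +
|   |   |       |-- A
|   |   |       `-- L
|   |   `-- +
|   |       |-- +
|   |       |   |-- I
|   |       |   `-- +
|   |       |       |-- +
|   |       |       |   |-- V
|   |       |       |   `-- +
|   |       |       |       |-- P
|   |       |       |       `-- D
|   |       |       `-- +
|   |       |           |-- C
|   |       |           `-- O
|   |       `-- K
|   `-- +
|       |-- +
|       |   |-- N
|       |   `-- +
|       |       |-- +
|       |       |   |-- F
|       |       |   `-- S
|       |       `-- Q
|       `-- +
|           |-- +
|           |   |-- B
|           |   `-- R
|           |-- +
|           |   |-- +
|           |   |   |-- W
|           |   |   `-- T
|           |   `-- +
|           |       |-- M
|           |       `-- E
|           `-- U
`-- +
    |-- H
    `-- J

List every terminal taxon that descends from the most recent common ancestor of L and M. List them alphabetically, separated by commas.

A, B, C, D, E, F, G, I, K, L, M, N, O, P, Q, R, S, T, U, V, W

Tracing L: it sits inside (A,L).
Tracing M: it sits inside (M,E).
The smallest clade enclosing both is (((G,(A,L)),((I,((V,(P,D)),(C,O))),K)),((N,((F,S),Q)),((B,R),((W,T),(M,E)),U))); the answer is its 21 terminal taxa in alphabetical order.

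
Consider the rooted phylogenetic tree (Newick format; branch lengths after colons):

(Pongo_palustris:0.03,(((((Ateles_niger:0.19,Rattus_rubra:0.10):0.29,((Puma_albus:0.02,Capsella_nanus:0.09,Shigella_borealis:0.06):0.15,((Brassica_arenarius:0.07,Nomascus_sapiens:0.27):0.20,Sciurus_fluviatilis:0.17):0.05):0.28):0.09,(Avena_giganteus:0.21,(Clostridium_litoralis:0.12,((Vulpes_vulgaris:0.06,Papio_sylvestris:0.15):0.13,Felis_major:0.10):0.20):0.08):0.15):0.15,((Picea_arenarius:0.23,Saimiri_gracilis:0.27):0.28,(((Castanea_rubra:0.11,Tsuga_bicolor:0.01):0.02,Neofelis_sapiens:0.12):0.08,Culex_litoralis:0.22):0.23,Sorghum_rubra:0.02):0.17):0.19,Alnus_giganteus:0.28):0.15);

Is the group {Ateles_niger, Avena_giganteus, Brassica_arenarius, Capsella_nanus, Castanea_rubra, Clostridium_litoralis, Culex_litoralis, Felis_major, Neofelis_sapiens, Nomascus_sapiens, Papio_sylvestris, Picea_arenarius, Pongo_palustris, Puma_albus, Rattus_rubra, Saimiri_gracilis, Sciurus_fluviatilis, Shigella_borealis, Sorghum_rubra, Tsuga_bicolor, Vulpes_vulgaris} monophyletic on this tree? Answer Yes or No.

No

The MRCA of the listed taxa is the root, so the smallest clade containing them is the whole tree.
That clade also contains Alnus_giganteus, which is not in the proposed group, so the group is not monophyletic.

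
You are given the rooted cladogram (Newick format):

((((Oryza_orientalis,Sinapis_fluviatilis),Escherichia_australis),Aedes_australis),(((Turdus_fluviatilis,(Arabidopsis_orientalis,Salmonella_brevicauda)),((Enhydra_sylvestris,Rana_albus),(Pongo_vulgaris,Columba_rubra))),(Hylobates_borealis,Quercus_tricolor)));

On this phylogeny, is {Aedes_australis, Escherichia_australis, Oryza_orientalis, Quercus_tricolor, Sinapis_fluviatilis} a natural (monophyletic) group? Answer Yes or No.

No

The MRCA of the listed taxa is the root, so the smallest clade containing them is the whole tree.
That clade also contains Arabidopsis_orientalis, Columba_rubra, Enhydra_sylvestris, Hylobates_borealis, Pongo_vulgaris, Rana_albus, Salmonella_brevicauda, Turdus_fluviatilis, which are not in the proposed group, so the group is not monophyletic.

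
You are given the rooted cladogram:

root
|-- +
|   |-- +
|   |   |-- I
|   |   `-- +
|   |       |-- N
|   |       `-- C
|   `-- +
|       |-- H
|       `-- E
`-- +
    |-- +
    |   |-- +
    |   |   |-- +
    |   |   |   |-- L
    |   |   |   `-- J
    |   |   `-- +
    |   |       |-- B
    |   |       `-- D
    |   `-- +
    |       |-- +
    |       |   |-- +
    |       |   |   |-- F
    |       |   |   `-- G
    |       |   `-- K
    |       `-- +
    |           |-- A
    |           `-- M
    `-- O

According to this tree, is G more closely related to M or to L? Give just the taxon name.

The MRCA of G and M subtends (((F,G),K),(A,M)) (5 taxa).
The MRCA of G and L subtends (((L,J),(B,D)),(((F,G),K),(A,M))) (9 taxa).
The first is nested inside the second, so G shares a more recent common ancestor with M.

M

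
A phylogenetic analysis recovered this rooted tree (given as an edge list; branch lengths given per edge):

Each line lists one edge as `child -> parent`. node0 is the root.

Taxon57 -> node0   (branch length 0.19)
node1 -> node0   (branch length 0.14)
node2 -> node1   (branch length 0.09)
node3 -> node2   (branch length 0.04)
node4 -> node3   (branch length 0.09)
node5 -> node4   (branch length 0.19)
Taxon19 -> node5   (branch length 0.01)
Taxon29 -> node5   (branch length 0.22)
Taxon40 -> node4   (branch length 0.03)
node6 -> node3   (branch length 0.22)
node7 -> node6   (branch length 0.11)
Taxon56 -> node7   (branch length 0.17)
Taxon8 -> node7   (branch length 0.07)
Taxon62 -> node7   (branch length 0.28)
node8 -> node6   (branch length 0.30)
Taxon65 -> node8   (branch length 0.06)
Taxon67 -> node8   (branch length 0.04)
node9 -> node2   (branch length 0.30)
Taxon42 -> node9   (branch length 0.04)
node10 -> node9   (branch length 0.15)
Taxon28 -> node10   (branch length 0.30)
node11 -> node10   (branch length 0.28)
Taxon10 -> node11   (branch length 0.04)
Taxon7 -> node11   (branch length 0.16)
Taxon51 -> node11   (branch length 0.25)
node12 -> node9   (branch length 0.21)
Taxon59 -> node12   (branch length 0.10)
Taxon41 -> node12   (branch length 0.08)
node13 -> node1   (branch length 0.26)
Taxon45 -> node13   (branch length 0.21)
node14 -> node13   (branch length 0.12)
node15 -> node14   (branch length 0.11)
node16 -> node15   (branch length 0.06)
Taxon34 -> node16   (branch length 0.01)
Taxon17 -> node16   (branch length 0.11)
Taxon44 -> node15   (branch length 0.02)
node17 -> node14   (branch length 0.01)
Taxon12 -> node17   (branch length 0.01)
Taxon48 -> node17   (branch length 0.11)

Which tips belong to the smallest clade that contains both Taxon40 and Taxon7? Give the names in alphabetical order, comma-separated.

Tracing Taxon40: it sits inside ((Taxon19,Taxon29),Taxon40).
Tracing Taxon7: it sits inside (Taxon10,Taxon7,Taxon51).
The smallest clade enclosing both is ((((Taxon19,Taxon29),Taxon40),((Taxon56,Taxon8,Taxon62),(Taxon65,Taxon67))),(Taxon42,(Taxon28,(Taxon10,Taxon7,Taxon51)),(Taxon59,Taxon41))); the answer is its 15 terminal taxa in alphabetical order.

Taxon10, Taxon19, Taxon28, Taxon29, Taxon40, Taxon41, Taxon42, Taxon51, Taxon56, Taxon59, Taxon62, Taxon65, Taxon67, Taxon7, Taxon8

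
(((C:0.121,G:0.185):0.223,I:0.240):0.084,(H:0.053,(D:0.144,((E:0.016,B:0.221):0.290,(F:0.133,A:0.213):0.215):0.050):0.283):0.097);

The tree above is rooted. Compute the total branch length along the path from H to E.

The path runs H → … → MRCA → … → E; the MRCA is the node subtending (H,(D,((E,B),(F,A)))).
Branch lengths along that path: 0.053 + 0.283 + 0.050 + 0.290 + 0.016 = 0.692.

0.692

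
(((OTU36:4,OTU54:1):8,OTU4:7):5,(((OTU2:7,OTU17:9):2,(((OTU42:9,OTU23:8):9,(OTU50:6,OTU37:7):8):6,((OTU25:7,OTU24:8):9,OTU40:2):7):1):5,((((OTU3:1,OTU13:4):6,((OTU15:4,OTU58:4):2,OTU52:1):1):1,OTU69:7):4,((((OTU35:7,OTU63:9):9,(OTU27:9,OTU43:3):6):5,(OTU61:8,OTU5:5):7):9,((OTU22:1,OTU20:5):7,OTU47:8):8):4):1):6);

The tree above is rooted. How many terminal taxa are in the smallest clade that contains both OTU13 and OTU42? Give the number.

24

The MRCA of OTU13 and OTU42 is the node subtending (((OTU2,OTU17),(((OTU42,OTU23),(OTU50,OTU37)),((OTU25,OTU24),OTU40))),((((OTU3,OTU13),((OTU15,OTU58),OTU52)),OTU69),((((OTU35,OTU63),(OTU27,OTU43)),(OTU61,OTU5)),((OTU22,OTU20),OTU47)))).
That clade contains 24 terminal taxa: OTU13, OTU15, OTU17, OTU2, OTU20, OTU22, OTU23, OTU24, OTU25, OTU27, OTU3, OTU35, OTU37, OTU40, OTU42, OTU43, OTU47, OTU5, OTU50, OTU52, OTU58, OTU61, OTU63, OTU69.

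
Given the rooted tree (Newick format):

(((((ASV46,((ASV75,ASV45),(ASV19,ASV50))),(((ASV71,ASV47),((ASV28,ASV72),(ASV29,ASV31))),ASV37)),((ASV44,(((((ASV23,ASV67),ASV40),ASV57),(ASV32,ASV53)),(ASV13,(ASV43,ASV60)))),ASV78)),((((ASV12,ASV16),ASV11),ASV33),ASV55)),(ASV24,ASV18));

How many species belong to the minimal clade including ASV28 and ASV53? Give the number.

23

The MRCA of ASV28 and ASV53 is the node subtending (((ASV46,((ASV75,ASV45),(ASV19,ASV50))),(((ASV71,ASV47),((ASV28,ASV72),(ASV29,ASV31))),ASV37)),((ASV44,(((((ASV23,ASV67),ASV40),ASV57),(ASV32,ASV53)),(ASV13,(ASV43,ASV60)))),ASV78)).
That clade contains 23 terminal taxa: ASV13, ASV19, ASV23, ASV28, ASV29, ASV31, ASV32, ASV37, ASV40, ASV43, ASV44, ASV45, ASV46, ASV47, ASV50, ASV53, ASV57, ASV60, ASV67, ASV71, ASV72, ASV75, ASV78.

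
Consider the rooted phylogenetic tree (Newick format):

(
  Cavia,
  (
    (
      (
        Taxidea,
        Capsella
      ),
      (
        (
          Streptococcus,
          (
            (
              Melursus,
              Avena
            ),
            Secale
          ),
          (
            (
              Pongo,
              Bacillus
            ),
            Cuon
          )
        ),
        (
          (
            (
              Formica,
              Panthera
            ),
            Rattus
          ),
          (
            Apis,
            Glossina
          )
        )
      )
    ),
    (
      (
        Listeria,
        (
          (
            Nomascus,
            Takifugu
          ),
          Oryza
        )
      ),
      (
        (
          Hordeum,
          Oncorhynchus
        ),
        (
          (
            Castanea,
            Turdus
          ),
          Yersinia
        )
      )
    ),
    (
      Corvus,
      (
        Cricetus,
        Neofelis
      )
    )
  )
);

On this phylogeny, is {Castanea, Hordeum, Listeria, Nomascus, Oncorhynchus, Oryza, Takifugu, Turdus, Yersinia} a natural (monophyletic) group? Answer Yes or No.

Yes

The most recent common ancestor of these taxa subtends ((Listeria,((Nomascus,Takifugu),Oryza)),((Hordeum,Oncorhynchus),((Castanea,Turdus),Yersinia))).
That clade has exactly 9 tips — every listed taxon and nothing else — so the group is monophyletic.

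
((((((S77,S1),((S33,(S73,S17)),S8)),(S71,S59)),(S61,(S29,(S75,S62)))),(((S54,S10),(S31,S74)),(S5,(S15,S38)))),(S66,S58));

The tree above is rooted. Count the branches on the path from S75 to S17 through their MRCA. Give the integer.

The MRCA of S75 and S17 is the node subtending ((((S77,S1),((S33,(S73,S17)),S8)),(S71,S59)),(S61,(S29,(S75,S62)))).
From S75 up to that node: 4 branches. From S17 up to the same node: 6 branches. Total: 4 + 6 = 10.

10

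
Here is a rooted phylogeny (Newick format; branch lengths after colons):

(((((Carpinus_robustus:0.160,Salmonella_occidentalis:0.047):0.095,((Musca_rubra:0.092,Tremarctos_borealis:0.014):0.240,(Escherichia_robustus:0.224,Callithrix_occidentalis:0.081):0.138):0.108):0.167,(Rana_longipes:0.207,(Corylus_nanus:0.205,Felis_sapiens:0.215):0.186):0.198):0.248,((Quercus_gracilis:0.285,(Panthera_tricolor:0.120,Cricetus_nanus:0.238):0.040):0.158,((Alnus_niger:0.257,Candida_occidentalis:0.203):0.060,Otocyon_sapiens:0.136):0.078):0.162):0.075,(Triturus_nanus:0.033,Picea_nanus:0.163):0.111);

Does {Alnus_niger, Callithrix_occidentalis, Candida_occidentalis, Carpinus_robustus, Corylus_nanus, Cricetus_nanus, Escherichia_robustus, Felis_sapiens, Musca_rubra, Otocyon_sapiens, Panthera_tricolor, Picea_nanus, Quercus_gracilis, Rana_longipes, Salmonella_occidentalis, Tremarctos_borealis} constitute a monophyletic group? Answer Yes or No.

The MRCA of the listed taxa is the root, so the smallest clade containing them is the whole tree.
That clade also contains Triturus_nanus, which is not in the proposed group, so the group is not monophyletic.

No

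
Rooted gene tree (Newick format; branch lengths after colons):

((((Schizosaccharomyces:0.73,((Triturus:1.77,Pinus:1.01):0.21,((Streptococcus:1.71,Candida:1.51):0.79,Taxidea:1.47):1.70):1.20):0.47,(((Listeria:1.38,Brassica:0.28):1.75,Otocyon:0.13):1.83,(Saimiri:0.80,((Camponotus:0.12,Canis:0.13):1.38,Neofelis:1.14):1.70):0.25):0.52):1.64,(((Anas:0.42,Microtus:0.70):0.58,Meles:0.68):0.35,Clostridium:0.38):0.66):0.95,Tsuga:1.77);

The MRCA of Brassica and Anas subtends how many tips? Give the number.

The MRCA of Brassica and Anas is the node subtending (((Schizosaccharomyces,((Triturus,Pinus),((Streptococcus,Candida),Taxidea))),(((Listeria,Brassica),Otocyon),(Saimiri,((Camponotus,Canis),Neofelis)))),(((Anas,Microtus),Meles),Clostridium)).
That clade contains 17 terminal taxa: Anas, Brassica, Camponotus, Candida, Canis, Clostridium, Listeria, Meles, Microtus, Neofelis, Otocyon, Pinus, Saimiri, Schizosaccharomyces, Streptococcus, Taxidea, Triturus.

17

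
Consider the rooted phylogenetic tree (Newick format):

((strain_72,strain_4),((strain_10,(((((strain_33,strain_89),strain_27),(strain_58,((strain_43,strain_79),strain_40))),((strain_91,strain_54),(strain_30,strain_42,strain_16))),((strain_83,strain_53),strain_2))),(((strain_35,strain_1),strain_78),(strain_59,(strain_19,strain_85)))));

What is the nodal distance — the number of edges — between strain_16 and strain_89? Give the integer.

7

The MRCA of strain_16 and strain_89 is the node subtending ((((strain_33,strain_89),strain_27),(strain_58,((strain_43,strain_79),strain_40))),((strain_91,strain_54),(strain_30,strain_42,strain_16))).
From strain_16 up to that node: 3 branches. From strain_89 up to the same node: 4 branches. Total: 3 + 4 = 7.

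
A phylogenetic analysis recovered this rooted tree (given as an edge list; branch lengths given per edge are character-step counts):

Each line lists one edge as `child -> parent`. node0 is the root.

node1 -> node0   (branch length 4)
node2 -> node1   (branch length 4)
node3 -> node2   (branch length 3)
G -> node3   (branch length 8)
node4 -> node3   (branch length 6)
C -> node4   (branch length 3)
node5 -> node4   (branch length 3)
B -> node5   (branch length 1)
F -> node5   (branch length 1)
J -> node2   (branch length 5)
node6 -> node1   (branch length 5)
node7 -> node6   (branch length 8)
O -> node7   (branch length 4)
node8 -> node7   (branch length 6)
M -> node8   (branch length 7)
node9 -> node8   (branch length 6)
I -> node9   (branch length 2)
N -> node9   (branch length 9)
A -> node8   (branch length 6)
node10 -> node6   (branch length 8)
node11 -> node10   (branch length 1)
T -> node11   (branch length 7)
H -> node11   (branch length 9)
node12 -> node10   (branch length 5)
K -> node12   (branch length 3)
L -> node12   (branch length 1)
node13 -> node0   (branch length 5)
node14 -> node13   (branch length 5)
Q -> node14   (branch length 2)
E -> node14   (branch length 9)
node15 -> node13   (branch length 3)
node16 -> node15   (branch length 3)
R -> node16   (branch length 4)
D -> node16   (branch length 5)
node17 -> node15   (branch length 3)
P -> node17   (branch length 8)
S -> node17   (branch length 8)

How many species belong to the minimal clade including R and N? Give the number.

The MRCA of R and N is the root, so the clade is the entire tree.
That clade contains 20 terminal taxa: A, B, C, D, E, F, G, H, I, J, K, L, M, N, O, P, Q, R, S, T.

20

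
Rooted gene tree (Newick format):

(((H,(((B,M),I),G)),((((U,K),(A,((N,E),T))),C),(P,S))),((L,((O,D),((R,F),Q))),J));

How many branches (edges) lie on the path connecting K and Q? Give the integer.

The MRCA of K and Q is the root of the tree.
From K up to that node: 6 branches. From Q up to the same node: 5 branches. Total: 6 + 5 = 11.

11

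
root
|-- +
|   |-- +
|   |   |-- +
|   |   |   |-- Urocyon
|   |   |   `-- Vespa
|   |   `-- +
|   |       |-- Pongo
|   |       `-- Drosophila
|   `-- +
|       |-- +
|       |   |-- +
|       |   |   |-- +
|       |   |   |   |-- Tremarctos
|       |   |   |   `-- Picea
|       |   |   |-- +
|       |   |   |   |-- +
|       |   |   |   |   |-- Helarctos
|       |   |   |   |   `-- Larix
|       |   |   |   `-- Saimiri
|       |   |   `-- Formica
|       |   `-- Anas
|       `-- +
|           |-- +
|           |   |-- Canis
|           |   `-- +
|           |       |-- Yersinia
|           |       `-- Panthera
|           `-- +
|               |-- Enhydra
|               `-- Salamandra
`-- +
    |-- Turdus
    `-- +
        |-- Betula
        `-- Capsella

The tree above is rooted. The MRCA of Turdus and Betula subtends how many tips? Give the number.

3

The MRCA of Turdus and Betula is the node subtending (Turdus,(Betula,Capsella)).
That clade contains 3 terminal taxa: Betula, Capsella, Turdus.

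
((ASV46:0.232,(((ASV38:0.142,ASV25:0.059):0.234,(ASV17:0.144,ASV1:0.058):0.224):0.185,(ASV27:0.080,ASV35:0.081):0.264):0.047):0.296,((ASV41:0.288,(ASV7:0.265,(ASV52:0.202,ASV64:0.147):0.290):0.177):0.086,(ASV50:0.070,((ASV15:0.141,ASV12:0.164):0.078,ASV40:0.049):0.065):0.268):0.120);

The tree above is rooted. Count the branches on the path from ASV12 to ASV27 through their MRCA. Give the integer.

The MRCA of ASV12 and ASV27 is the root of the tree.
From ASV12 up to that node: 5 branches. From ASV27 up to the same node: 4 branches. Total: 5 + 4 = 9.

9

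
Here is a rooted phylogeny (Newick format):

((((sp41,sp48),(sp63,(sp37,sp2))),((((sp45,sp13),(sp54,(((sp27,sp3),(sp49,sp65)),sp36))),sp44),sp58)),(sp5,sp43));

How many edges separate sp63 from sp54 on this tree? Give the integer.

8

The MRCA of sp63 and sp54 is the node subtending (((sp41,sp48),(sp63,(sp37,sp2))),((((sp45,sp13),(sp54,(((sp27,sp3),(sp49,sp65)),sp36))),sp44),sp58)).
From sp63 up to that node: 3 branches. From sp54 up to the same node: 5 branches. Total: 3 + 5 = 8.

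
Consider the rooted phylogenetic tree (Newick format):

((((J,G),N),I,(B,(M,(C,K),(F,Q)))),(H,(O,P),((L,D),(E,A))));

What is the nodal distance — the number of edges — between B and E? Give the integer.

The MRCA of B and E is the root of the tree.
From B up to that node: 3 branches. From E up to the same node: 4 branches. Total: 3 + 4 = 7.

7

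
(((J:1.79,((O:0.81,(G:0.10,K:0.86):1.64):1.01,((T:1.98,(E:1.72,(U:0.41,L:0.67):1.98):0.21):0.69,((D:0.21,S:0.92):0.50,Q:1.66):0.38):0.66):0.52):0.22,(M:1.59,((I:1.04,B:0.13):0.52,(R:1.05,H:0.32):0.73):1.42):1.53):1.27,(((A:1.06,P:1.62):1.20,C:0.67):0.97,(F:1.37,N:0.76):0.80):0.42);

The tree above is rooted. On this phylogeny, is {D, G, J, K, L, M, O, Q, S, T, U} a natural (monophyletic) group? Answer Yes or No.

The MRCA of the listed taxa subtends ((J,((O,(G,K)),((T,(E,(U,L))),((D,S),Q)))),(M,((I,B),(R,H)))).
That clade also contains B, E, H, I, R, which are not in the proposed group, so the group is not monophyletic.

No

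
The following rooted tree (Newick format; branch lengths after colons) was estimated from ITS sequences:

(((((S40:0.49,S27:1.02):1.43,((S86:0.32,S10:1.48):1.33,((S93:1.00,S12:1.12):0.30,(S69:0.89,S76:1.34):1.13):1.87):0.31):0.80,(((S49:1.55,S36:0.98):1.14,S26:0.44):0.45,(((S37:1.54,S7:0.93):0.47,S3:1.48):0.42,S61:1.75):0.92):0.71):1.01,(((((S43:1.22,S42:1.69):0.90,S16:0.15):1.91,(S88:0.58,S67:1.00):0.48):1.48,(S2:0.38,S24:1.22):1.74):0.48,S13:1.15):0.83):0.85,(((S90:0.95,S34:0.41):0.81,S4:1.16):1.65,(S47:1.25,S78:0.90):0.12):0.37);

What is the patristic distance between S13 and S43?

The path runs S13 → … → MRCA → … → S43; the MRCA is the node subtending (((((S43,S42),S16),(S88,S67)),(S2,S24)),S13).
Branch lengths along that path: 1.15 + 0.48 + 1.48 + 1.91 + 0.90 + 1.22 = 7.14.

7.14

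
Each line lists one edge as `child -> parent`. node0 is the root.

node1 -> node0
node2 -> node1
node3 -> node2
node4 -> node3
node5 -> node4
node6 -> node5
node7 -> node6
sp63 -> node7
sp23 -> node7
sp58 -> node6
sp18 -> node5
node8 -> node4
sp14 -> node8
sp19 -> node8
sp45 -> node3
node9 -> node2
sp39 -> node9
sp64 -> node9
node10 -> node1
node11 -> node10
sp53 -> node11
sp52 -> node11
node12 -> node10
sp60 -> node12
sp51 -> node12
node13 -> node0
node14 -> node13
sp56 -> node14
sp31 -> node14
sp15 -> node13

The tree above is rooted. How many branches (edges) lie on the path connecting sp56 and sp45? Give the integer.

The MRCA of sp56 and sp45 is the root of the tree.
From sp56 up to that node: 3 branches. From sp45 up to the same node: 4 branches. Total: 3 + 4 = 7.

7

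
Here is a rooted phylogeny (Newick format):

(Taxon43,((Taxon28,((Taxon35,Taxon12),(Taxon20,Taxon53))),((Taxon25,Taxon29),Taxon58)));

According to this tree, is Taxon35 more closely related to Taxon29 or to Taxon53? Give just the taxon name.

The MRCA of Taxon35 and Taxon53 subtends ((Taxon35,Taxon12),(Taxon20,Taxon53)) (4 taxa).
The MRCA of Taxon35 and Taxon29 subtends ((Taxon28,((Taxon35,Taxon12),(Taxon20,Taxon53))),((Taxon25,Taxon29),Taxon58)) (8 taxa).
The first is nested inside the second, so Taxon35 shares a more recent common ancestor with Taxon53.

Taxon53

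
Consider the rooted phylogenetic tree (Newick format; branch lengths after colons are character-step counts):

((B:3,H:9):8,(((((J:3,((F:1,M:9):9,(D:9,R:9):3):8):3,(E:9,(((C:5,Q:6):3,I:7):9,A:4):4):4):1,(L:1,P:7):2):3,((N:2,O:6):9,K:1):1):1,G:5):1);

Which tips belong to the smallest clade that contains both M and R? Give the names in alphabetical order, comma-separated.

D, F, M, R

Tracing M: it sits inside (F,M).
Tracing R: it sits inside (D,R).
The smallest clade enclosing both is ((F,M),(D,R)); the answer is its 4 terminal taxa in alphabetical order.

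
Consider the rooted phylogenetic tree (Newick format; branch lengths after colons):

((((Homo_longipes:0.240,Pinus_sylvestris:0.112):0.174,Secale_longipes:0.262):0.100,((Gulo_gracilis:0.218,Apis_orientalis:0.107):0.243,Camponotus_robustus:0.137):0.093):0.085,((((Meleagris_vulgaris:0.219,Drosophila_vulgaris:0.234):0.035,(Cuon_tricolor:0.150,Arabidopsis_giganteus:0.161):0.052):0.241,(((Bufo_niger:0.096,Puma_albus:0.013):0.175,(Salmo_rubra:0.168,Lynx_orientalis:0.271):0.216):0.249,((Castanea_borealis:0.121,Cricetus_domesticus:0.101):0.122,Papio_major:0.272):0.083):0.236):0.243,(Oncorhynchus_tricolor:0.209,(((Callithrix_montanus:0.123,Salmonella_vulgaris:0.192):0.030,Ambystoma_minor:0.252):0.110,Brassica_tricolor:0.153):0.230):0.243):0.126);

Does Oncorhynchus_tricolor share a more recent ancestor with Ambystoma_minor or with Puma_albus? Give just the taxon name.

Ambystoma_minor

The MRCA of Oncorhynchus_tricolor and Ambystoma_minor subtends (Oncorhynchus_tricolor,(((Callithrix_montanus,Salmonella_vulgaris),Ambystoma_minor),Brassica_tricolor)) (5 taxa).
The MRCA of Oncorhynchus_tricolor and Puma_albus subtends ((((Meleagris_vulgaris,Drosophila_vulgaris),(Cuon_tricolor,Arabidopsis_giganteus)),(((Bufo_niger,Puma_albus),(Salmo_rubra,Lynx_orientalis)),((Castanea_borealis,Cricetus_domesticus),Papio_major))),(Oncorhynchus_tricolor,(((Callithrix_montanus,Salmonella_vulgaris),Ambystoma_minor),Brassica_tricolor))) (16 taxa).
The first is nested inside the second, so Oncorhynchus_tricolor shares a more recent common ancestor with Ambystoma_minor.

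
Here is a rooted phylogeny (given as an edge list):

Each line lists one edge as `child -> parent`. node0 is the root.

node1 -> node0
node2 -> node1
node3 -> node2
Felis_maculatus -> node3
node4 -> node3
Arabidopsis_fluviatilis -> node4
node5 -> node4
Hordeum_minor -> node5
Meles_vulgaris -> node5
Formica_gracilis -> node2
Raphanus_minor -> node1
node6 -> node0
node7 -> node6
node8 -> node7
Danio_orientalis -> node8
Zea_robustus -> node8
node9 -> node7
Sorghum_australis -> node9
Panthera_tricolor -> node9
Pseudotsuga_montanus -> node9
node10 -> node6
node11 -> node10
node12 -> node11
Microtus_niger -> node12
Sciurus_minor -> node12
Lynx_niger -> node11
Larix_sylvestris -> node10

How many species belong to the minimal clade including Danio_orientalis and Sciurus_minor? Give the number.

9

The MRCA of Danio_orientalis and Sciurus_minor is the node subtending (((Danio_orientalis,Zea_robustus),(Sorghum_australis,Panthera_tricolor,Pseudotsuga_montanus)),(((Microtus_niger,Sciurus_minor),Lynx_niger),Larix_sylvestris)).
That clade contains 9 terminal taxa: Danio_orientalis, Larix_sylvestris, Lynx_niger, Microtus_niger, Panthera_tricolor, Pseudotsuga_montanus, Sciurus_minor, Sorghum_australis, Zea_robustus.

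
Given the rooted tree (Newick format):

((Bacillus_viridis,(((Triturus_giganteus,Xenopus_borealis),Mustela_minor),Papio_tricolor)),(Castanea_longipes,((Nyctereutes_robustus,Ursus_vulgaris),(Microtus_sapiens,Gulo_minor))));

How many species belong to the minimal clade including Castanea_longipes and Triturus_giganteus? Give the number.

10

The MRCA of Castanea_longipes and Triturus_giganteus is the root, so the clade is the entire tree.
That clade contains 10 terminal taxa: Bacillus_viridis, Castanea_longipes, Gulo_minor, Microtus_sapiens, Mustela_minor, Nyctereutes_robustus, Papio_tricolor, Triturus_giganteus, Ursus_vulgaris, Xenopus_borealis.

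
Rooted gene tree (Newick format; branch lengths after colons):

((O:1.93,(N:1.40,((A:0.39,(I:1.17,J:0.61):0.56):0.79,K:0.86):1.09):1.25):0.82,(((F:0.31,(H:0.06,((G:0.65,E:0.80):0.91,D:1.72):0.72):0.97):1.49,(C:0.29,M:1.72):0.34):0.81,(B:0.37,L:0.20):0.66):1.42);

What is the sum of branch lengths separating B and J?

7.57

The path runs B → … → MRCA → … → J; the MRCA is the root of the tree.
Branch lengths along that path: 0.37 + 0.66 + 1.42 + 0.82 + 1.25 + 1.09 + 0.79 + 0.56 + 0.61 = 7.57.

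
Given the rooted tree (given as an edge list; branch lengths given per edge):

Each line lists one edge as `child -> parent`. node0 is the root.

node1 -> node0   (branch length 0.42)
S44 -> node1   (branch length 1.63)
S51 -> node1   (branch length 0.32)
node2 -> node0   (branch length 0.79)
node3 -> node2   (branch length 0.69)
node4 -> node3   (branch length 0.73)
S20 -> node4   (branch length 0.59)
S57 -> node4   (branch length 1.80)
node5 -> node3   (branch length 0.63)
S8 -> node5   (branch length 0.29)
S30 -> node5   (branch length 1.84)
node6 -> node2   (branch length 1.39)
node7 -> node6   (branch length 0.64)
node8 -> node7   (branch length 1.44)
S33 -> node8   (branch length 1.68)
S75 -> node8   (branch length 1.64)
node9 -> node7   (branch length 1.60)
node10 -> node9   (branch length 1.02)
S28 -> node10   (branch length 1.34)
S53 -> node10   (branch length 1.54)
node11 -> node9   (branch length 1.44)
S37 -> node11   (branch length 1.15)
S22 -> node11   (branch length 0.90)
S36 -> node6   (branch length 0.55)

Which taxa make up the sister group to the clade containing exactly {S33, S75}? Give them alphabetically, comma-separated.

The clade containing exactly {S33, S75} attaches to the tree at the node subtending ((S33,S75),((S28,S53),(S37,S22))).
The other lineage descending from that same node — the sister group — is ((S28,S53),(S37,S22)); its 4 tips in alphabetical order are the answer.

S22, S28, S37, S53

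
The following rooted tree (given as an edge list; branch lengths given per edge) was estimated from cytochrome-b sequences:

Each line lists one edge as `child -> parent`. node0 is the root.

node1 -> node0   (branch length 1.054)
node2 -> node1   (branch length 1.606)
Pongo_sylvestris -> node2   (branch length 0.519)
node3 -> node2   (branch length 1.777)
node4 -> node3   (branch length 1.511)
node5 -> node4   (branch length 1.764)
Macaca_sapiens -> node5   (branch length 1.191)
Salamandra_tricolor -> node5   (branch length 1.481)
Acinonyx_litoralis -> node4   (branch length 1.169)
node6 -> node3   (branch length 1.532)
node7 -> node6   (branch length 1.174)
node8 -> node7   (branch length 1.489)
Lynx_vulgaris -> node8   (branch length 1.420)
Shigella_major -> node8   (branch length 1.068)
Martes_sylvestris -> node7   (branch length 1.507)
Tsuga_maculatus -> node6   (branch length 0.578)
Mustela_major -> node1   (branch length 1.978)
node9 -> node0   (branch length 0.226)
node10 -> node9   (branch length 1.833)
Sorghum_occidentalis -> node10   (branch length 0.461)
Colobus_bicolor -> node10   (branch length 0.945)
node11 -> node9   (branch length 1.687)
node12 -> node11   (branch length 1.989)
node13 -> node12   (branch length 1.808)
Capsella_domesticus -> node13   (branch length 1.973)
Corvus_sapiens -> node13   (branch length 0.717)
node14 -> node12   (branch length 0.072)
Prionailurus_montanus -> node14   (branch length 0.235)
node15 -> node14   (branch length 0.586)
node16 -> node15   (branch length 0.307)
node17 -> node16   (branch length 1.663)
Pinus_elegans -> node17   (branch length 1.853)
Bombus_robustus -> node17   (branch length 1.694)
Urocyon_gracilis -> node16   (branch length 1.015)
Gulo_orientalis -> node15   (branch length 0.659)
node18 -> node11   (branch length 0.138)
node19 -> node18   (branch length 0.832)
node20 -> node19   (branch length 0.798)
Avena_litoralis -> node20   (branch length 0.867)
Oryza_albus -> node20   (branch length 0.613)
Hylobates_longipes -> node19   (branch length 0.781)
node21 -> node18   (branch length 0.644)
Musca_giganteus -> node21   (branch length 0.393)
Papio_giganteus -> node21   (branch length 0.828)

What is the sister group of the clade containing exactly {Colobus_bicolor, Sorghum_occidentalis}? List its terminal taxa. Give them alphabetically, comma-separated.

Avena_litoralis, Bombus_robustus, Capsella_domesticus, Corvus_sapiens, Gulo_orientalis, Hylobates_longipes, Musca_giganteus, Oryza_albus, Papio_giganteus, Pinus_elegans, Prionailurus_montanus, Urocyon_gracilis

The clade containing exactly {Colobus_bicolor, Sorghum_occidentalis} attaches to the tree at the node subtending ((Sorghum_occidentalis,Colobus_bicolor),(((Capsella_domesticus,Corvus_sapiens),(Prionailurus_montanus,(((Pinus_elegans,Bombus_robustus),Urocyon_gracilis),Gulo_orientalis))),(((Avena_litoralis,Oryza_albus),Hylobates_longipes),(Musca_giganteus,Papio_giganteus)))).
The other lineage descending from that same node — the sister group — is (((Capsella_domesticus,Corvus_sapiens),(Prionailurus_montanus,(((Pinus_elegans,Bombus_robustus),Urocyon_gracilis),Gulo_orientalis))),(((Avena_litoralis,Oryza_albus),Hylobates_longipes),(Musca_giganteus,Papio_giganteus))); its 12 tips in alphabetical order are the answer.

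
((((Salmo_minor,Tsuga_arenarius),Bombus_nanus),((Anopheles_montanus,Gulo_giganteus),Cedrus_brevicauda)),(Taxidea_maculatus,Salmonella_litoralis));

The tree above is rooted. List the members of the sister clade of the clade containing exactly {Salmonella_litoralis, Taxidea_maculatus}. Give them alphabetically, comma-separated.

The clade containing exactly {Salmonella_litoralis, Taxidea_maculatus} attaches directly to the root of the tree.
The other lineage descending from that same node — the sister group — is (((Salmo_minor,Tsuga_arenarius),Bombus_nanus),((Anopheles_montanus,Gulo_giganteus),Cedrus_brevicauda)); its 6 tips in alphabetical order are the answer.

Anopheles_montanus, Bombus_nanus, Cedrus_brevicauda, Gulo_giganteus, Salmo_minor, Tsuga_arenarius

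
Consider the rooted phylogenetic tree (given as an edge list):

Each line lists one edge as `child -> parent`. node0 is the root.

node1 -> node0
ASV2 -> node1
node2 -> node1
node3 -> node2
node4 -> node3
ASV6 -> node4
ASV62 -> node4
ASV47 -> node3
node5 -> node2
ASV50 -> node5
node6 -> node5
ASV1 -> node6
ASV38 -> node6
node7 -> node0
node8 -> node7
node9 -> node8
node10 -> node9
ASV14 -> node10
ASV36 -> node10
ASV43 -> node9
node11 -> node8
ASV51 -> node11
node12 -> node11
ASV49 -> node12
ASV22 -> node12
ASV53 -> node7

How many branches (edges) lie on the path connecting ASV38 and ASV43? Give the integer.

9

The MRCA of ASV38 and ASV43 is the root of the tree.
From ASV38 up to that node: 5 branches. From ASV43 up to the same node: 4 branches. Total: 5 + 4 = 9.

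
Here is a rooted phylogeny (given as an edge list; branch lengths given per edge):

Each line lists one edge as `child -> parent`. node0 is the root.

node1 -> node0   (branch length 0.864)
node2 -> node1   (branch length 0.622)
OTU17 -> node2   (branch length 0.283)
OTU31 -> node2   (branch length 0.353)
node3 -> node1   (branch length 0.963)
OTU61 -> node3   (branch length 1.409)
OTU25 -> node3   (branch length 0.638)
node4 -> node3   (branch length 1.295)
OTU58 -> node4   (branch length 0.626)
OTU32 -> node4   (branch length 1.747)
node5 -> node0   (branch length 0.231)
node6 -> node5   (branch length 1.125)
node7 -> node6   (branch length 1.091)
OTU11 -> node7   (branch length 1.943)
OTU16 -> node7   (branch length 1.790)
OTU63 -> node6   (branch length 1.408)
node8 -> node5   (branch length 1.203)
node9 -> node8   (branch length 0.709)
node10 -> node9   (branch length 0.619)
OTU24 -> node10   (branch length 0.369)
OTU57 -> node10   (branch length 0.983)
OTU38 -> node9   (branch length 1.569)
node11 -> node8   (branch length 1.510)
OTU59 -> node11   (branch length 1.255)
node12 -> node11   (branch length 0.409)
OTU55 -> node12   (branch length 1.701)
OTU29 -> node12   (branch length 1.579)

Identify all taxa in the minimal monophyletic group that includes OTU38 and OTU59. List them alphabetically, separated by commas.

Tracing OTU38: it sits inside ((OTU24,OTU57),OTU38).
Tracing OTU59: it sits inside (OTU59,(OTU55,OTU29)).
The smallest clade enclosing both is (((OTU24,OTU57),OTU38),(OTU59,(OTU55,OTU29))); the answer is its 6 terminal taxa in alphabetical order.

OTU24, OTU29, OTU38, OTU55, OTU57, OTU59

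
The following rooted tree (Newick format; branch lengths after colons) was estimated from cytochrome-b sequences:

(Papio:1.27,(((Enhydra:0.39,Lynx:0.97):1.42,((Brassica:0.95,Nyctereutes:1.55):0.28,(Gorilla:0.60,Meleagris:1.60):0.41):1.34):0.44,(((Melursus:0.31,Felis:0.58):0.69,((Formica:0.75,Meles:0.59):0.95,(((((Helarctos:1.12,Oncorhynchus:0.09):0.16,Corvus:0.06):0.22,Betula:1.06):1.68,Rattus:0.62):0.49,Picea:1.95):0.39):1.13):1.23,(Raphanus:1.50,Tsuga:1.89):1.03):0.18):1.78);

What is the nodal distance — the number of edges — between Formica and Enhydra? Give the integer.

8

The MRCA of Formica and Enhydra is the node subtending (((Enhydra,Lynx),((Brassica,Nyctereutes),(Gorilla,Meleagris))),(((Melursus,Felis),((Formica,Meles),(((((Helarctos,Oncorhynchus),Corvus),Betula),Rattus),Picea))),(Raphanus,Tsuga))).
From Formica up to that node: 5 branches. From Enhydra up to the same node: 3 branches. Total: 5 + 3 = 8.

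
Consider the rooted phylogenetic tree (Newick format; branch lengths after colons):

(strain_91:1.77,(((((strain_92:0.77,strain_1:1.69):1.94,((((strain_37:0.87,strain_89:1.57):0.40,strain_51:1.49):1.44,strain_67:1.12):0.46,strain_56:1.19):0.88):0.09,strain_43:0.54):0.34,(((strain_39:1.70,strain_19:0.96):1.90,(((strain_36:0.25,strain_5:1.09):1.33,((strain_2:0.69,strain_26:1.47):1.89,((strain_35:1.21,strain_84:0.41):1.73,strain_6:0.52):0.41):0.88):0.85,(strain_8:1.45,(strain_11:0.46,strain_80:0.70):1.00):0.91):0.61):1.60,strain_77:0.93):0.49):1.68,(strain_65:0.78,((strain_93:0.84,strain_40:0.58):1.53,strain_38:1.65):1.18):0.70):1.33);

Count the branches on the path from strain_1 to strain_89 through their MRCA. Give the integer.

7

The MRCA of strain_1 and strain_89 is the node subtending ((strain_92,strain_1),((((strain_37,strain_89),strain_51),strain_67),strain_56)).
From strain_1 up to that node: 2 branches. From strain_89 up to the same node: 5 branches. Total: 2 + 5 = 7.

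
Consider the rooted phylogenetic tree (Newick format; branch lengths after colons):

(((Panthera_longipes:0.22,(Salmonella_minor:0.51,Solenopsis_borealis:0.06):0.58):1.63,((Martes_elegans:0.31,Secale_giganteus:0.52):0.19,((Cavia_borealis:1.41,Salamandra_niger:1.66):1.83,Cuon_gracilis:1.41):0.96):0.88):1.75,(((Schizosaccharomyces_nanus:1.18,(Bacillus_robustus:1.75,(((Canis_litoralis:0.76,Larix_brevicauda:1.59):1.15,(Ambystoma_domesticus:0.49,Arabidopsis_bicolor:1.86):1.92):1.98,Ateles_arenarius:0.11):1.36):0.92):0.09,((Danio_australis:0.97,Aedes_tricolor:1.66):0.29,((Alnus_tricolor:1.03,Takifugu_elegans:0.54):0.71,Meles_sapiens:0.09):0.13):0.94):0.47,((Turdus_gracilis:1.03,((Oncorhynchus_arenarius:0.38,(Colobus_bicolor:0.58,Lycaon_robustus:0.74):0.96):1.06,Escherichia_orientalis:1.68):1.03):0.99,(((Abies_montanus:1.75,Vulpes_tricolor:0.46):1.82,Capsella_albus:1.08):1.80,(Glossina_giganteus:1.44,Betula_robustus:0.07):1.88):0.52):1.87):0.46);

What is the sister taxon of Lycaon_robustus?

Colobus_bicolor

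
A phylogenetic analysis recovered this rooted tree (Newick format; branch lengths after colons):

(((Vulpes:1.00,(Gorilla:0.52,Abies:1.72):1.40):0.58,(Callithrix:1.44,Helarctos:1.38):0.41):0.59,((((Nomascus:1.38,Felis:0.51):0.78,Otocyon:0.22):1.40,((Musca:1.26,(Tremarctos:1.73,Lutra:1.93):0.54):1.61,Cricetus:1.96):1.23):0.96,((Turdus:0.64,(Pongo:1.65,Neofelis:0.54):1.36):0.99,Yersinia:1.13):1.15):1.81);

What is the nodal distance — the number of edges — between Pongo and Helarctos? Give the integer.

8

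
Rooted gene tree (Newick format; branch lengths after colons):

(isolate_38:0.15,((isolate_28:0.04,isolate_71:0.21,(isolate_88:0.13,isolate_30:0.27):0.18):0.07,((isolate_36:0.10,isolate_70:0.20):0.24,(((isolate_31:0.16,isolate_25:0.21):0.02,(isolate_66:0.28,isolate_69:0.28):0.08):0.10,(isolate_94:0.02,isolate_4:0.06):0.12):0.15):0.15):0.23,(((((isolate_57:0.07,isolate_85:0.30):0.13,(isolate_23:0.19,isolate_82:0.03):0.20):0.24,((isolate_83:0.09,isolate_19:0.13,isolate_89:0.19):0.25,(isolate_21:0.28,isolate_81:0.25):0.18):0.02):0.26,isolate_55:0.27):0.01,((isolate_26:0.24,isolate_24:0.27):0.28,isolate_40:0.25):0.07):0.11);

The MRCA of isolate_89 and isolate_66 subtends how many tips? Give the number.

26

The MRCA of isolate_89 and isolate_66 is the root, so the clade is the entire tree.
That clade contains 26 terminal taxa: isolate_19, isolate_21, isolate_23, isolate_24, isolate_25, isolate_26, isolate_28, isolate_30, isolate_31, isolate_36, isolate_38, isolate_4, isolate_40, isolate_55, isolate_57, isolate_66, isolate_69, isolate_70, isolate_71, isolate_81, isolate_82, isolate_83, isolate_85, isolate_88, isolate_89, isolate_94.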